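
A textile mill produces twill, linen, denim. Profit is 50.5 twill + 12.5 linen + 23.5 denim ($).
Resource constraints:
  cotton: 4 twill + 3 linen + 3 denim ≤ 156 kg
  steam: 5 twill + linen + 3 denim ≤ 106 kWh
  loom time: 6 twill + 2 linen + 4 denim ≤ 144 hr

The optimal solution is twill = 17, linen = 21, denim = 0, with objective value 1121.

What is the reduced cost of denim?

-8

At the optimum: cotton uses 131 of 156 (slack = 25); steam uses 106 of 106 (binding); loom time uses 144 of 144 (binding).
Slack constraints have shadow price 0 (complementary slackness).
The binding rows give the dual system: 5·y_steam + 6·y_loom time = 50.5 and 1·y_steam + 2·y_loom time = 12.5.
Solving: y_steam = 6.5, y_loom time = 3.
Reduced cost of denim: c₃ − yᵀa₃ = 23.5 − (6.5·3 + 3·4) = 23.5 − 31.5 = -8.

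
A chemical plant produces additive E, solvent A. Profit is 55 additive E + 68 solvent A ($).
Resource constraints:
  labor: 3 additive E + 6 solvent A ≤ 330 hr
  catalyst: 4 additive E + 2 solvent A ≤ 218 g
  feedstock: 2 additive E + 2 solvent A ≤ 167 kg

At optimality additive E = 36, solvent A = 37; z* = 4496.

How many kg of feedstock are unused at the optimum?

21

feedstock used = 2·36 + 2·37 = 146; slack = 167 − 146 = 21.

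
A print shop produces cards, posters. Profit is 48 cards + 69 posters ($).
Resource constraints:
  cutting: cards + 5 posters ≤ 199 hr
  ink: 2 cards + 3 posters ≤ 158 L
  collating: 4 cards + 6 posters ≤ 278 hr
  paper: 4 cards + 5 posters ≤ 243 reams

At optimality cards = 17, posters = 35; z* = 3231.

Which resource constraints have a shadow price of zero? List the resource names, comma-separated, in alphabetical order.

cutting, ink

cutting: 192/199 (slack 7)
ink: 139/158 (slack 19)
collating: 278/278 (binding)
paper: 243/243 (binding)
By complementary slackness, a constraint with positive slack has shadow price 0 → cutting, ink.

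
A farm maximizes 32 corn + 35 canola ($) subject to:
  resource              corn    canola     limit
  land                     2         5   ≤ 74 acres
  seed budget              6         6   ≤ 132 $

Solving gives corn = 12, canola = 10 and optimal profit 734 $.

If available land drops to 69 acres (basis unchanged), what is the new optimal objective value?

Both land and seed budget are binding at x*.
From A_Bᵀ y = c: 2·y_land + 6·y_seed budget = 32; 5·y_land + 6·y_seed budget = 35.
→ y_land = 1 and y_seed budget = 5.
Δz = y_land·Δb = 1 × (-5) = -5, so new z* = 734 − 5 = 729.

729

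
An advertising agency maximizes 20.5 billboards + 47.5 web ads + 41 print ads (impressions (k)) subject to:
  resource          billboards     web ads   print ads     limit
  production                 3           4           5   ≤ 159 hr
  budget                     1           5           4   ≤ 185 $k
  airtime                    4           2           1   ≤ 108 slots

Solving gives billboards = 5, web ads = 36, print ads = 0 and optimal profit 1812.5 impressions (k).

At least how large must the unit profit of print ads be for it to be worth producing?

Check each constraint at x*: production 159/159 (tight); budget 185/185 (tight); airtime 92/108 (slack 16).
By complementary slackness, y = 0 for the non-binding constraint.
From A_Bᵀ y = c: 3·y_production + 1·y_budget = 20.5; 4·y_production + 5·y_budget = 47.5.
→ y_production = 5 and y_budget = 5.5.
print ads enters the basis when its profit ≥ yᵀa₃ = 5·5 + 5.5·4 = 47.

47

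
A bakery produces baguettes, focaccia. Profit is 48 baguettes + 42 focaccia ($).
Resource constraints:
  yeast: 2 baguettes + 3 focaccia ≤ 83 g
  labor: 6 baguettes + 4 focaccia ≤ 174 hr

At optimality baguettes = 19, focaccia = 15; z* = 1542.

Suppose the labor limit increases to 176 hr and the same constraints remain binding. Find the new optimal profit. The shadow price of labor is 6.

Δb = 2, so new z* = 1542 + (6)·(2) = 1542 + 12 = 1554.

1554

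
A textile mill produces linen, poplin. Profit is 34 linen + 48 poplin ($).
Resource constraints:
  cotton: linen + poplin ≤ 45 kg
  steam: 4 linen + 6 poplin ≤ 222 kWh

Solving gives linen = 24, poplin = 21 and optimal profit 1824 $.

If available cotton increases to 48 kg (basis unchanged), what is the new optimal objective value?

Both cotton and steam are binding at x*.
The binding rows give the dual system: 1·y_cotton + 4·y_steam = 34 and 1·y_cotton + 6·y_steam = 48.
This yields shadow prices y_cotton = 6, y_steam = 7.
Δz = y_cotton·Δb = 6 × (3) = 18, so new z* = 1824 + 18 = 1842.

1842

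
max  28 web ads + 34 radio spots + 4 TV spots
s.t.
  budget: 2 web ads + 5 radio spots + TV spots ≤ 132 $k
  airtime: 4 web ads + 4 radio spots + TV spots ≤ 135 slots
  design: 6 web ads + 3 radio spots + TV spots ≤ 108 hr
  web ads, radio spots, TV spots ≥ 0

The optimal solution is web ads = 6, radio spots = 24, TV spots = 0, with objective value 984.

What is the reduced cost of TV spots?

Check each constraint at x*: budget 132/132 (tight); airtime 120/135 (slack 15); design 108/108 (tight).
By complementary slackness, y = 0 for the non-binding constraint.
The binding rows give the dual system: 2·y_budget + 6·y_design = 28 and 5·y_budget + 3·y_design = 34.
→ y_budget = 5 and y_design = 3.
Reduced cost of TV spots: c₃ − yᵀa₃ = 4 − (5·1 + 3·1) = 4 − 8 = -4.

-4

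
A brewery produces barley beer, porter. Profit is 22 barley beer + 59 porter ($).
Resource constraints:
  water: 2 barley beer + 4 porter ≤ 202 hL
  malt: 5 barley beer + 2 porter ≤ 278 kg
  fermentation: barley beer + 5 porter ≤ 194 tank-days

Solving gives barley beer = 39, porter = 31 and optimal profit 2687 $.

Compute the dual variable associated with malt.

Check each constraint at x*: water 202/202 (tight); malt 257/278 (slack 21); fermentation 194/194 (tight).
Slack constraints have shadow price 0 (complementary slackness).
Dual feasibility on the basic columns requires 2·y_water + 1·y_fermentation = 22, 4·y_water + 5·y_fermentation = 59.
This yields shadow prices y_water = 8.5, y_fermentation = 5.
Shadow price of malt = 0.

0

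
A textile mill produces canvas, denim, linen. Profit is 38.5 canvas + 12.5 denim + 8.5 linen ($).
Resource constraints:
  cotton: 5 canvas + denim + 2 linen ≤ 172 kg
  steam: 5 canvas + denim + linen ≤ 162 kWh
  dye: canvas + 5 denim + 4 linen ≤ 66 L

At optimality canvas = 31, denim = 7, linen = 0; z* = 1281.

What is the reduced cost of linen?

At the optimum: cotton uses 162 of 172 (slack = 10); steam uses 162 of 162 (binding); dye uses 66 of 66 (binding).
Slack constraints have shadow price 0 (complementary slackness).
Dual feasibility on the basic columns requires 5·y_steam + 1·y_dye = 38.5, 1·y_steam + 5·y_dye = 12.5.
Solving: y_steam = 7.5, y_dye = 1.
Reduced cost of linen: c₃ − yᵀa₃ = 8.5 − (7.5·1 + 1·4) = 8.5 − 11.5 = -3.

-3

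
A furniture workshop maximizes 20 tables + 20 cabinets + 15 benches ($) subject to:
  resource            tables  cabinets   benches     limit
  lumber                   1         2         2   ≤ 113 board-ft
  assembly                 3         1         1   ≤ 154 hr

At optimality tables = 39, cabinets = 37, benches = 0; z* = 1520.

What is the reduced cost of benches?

Both lumber and assembly are binding at x*.
From A_Bᵀ y = c: 1·y_lumber + 3·y_assembly = 20; 2·y_lumber + 1·y_assembly = 20.
Solving: y_lumber = 8, y_assembly = 4.
Reduced cost of benches: c₃ − yᵀa₃ = 15 − (8·2 + 4·1) = 15 − 20 = -5.

-5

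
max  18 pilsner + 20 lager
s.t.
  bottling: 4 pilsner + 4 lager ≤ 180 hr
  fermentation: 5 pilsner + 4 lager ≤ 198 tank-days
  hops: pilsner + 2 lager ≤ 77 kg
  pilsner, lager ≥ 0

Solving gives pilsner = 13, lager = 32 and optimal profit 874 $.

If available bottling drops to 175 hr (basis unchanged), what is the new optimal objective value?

854

Check each constraint at x*: bottling 180/180 (tight); fermentation 193/198 (slack 5); hops 77/77 (tight).
Since fermentation is not tight, its dual is 0.
Dual feasibility on the basic columns requires 4·y_bottling + 1·y_hops = 18, 4·y_bottling + 2·y_hops = 20.
→ y_bottling = 4 and y_hops = 2.
Δz = y_bottling·Δb = 4 × (-5) = -20, so new z* = 874 − 20 = 854.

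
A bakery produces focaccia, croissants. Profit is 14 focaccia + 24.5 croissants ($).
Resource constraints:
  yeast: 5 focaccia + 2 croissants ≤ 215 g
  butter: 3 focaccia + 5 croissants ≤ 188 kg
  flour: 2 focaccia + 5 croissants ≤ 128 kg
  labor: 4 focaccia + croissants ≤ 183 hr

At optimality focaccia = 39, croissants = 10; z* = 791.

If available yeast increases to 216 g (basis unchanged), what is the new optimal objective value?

792

At the optimum: yeast uses 215 of 215 (binding); butter uses 167 of 188 (slack = 21); flour uses 128 of 128 (binding); labor uses 166 of 183 (slack = 17).
Slack constraints have shadow price 0 (complementary slackness).
The binding rows give the dual system: 5·y_yeast + 2·y_flour = 14 and 2·y_yeast + 5·y_flour = 24.5.
→ y_yeast = 1 and y_flour = 4.5.
Δz = y_yeast·Δb = 1 × (1) = 1, so new z* = 791 + 1 = 792.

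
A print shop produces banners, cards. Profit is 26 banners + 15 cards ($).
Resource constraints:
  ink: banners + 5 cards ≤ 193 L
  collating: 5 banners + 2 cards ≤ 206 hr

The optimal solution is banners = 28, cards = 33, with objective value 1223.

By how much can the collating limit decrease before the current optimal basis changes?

128.8

Binding constraints: ink, collating. The basis is B = [[1,5],[5,2]] with det -23.
Per unit decrease in collating, x* moves by d = (-0.2174, 0.0435).
The basis stays optimal until banners reaches 0; allowable decrease = 128.8 hr.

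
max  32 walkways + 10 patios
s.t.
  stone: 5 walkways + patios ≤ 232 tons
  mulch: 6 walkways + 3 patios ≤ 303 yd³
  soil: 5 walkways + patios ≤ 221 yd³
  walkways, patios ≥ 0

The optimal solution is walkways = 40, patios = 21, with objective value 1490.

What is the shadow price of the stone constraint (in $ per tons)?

0

Check each constraint at x*: stone 221/232 (slack 11); mulch 303/303 (tight); soil 221/221 (tight).
By complementary slackness, y = 0 for the non-binding constraint.
The binding rows give the dual system: 6·y_mulch + 5·y_soil = 32 and 3·y_mulch + 1·y_soil = 10.
→ y_mulch = 2 and y_soil = 4.
Shadow price of stone = 0.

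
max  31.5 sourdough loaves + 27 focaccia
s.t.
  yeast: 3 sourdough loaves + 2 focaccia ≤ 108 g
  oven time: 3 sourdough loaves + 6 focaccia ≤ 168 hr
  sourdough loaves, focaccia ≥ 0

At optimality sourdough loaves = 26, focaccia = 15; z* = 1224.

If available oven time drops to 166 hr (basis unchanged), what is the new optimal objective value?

Both yeast and oven time are binding at x*.
The binding rows give the dual system: 3·y_yeast + 3·y_oven time = 31.5 and 2·y_yeast + 6·y_oven time = 27.
Solving: y_yeast = 9, y_oven time = 1.5.
Δz = y_oven time·Δb = 1.5 × (-2) = -3, so new z* = 1224 − 3 = 1221.

1221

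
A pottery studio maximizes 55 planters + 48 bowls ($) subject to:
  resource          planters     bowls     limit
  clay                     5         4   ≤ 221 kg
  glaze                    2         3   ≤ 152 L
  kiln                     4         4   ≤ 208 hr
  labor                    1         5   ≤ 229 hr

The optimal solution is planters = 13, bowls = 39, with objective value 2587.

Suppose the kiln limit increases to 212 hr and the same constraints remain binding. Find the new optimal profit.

Check each constraint at x*: clay 221/221 (tight); glaze 143/152 (slack 9); kiln 208/208 (tight); labor 208/229 (slack 21).
Slack constraints have shadow price 0 (complementary slackness).
From A_Bᵀ y = c: 5·y_clay + 4·y_kiln = 55; 4·y_clay + 4·y_kiln = 48.
Solving: y_clay = 7, y_kiln = 5.
Δz = y_kiln·Δb = 5 × (4) = 20, so new z* = 2587 + 20 = 2607.

2607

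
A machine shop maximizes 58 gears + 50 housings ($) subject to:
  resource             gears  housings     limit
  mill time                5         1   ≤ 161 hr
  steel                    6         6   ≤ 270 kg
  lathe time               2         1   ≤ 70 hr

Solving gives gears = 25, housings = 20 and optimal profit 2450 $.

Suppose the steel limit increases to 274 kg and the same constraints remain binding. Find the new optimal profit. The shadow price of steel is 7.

Δb = 4, so new z* = 2450 + (7)·(4) = 2450 + 28 = 2478.

2478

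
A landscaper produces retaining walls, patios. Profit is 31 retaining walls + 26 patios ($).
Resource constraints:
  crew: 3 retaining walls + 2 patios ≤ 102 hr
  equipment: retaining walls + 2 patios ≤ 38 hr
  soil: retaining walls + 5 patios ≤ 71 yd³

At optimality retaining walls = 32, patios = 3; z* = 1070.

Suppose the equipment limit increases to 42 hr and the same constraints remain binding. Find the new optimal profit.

Binding: crew and equipment. Non-binding: soil (24 unused).
By complementary slackness, y = 0 for the non-binding constraint.
Dual feasibility on the basic columns requires 3·y_crew + 1·y_equipment = 31, 2·y_crew + 2·y_equipment = 26.
Solving: y_crew = 9, y_equipment = 4.
Δz = y_equipment·Δb = 4 × (4) = 16, so new z* = 1070 + 16 = 1086.

1086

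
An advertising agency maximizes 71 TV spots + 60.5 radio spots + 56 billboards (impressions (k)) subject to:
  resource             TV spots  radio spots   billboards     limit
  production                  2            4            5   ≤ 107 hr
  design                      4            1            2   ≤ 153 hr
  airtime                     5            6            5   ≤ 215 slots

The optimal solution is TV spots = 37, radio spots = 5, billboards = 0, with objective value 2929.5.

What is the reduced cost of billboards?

Binding: design and airtime. Non-binding: production (13 unused).
Slack constraints have shadow price 0 (complementary slackness).
Dual feasibility on the basic columns requires 4·y_design + 5·y_airtime = 71, 1·y_design + 6·y_airtime = 60.5.
→ y_design = 6.5 and y_airtime = 9.
Reduced cost of billboards: c₃ − yᵀa₃ = 56 − (6.5·2 + 9·5) = 56 − 58 = -2.

-2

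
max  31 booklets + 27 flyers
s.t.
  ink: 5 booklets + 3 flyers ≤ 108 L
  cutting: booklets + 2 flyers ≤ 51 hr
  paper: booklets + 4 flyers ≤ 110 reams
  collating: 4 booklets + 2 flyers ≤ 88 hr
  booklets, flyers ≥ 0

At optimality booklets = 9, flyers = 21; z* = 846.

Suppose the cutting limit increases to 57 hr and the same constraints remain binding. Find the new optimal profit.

882

At the optimum: ink uses 108 of 108 (binding); cutting uses 51 of 51 (binding); paper uses 93 of 110 (slack = 17); collating uses 78 of 88 (slack = 10).
Since paper, collating are not tight, their duals are 0.
Dual feasibility on the basic columns requires 5·y_ink + 1·y_cutting = 31, 3·y_ink + 2·y_cutting = 27.
→ y_ink = 5 and y_cutting = 6.
Δz = y_cutting·Δb = 6 × (6) = 36, so new z* = 846 + 36 = 882.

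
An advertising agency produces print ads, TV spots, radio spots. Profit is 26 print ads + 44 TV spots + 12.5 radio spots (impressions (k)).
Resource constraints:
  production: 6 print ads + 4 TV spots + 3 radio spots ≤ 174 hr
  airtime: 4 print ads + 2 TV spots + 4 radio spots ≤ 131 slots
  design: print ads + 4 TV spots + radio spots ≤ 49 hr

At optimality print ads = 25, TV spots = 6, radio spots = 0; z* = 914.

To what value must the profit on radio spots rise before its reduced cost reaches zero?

17

Check each constraint at x*: production 174/174 (tight); airtime 112/131 (slack 19); design 49/49 (tight).
Since airtime is not tight, its dual is 0.
The binding rows give the dual system: 6·y_production + 1·y_design = 26 and 4·y_production + 4·y_design = 44.
→ y_production = 3 and y_design = 8.
radio spots enters the basis when its profit ≥ yᵀa₃ = 3·3 + 8·1 = 17.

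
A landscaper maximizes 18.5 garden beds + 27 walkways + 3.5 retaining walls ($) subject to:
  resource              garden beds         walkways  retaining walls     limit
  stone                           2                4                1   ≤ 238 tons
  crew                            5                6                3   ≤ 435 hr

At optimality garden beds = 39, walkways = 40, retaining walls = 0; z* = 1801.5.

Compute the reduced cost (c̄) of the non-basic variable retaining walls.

Both stone and crew are binding at x*.
Dual feasibility on the basic columns requires 2·y_stone + 5·y_crew = 18.5, 4·y_stone + 6·y_crew = 27.
→ y_stone = 3 and y_crew = 2.5.
Reduced cost of retaining walls: c₃ − yᵀa₃ = 3.5 − (3·1 + 2.5·3) = 3.5 − 10.5 = -7.

-7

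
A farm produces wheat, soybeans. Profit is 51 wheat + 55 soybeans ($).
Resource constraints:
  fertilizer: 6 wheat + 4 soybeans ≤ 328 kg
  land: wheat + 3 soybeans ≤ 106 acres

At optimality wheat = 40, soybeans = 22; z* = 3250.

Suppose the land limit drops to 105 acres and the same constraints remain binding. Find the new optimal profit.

At the optimum: fertilizer uses 328 of 328 (binding); land uses 106 of 106 (binding).
The binding rows give the dual system: 6·y_fertilizer + 1·y_land = 51 and 4·y_fertilizer + 3·y_land = 55.
→ y_fertilizer = 7 and y_land = 9.
Δz = y_land·Δb = 9 × (-1) = -9, so new z* = 3250 − 9 = 3241.

3241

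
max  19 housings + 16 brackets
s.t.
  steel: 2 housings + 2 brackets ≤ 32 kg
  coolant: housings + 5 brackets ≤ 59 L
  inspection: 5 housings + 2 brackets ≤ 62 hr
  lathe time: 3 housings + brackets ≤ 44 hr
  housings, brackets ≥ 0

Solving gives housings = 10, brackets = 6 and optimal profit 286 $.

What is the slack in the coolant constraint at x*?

coolant used = 1·10 + 5·6 = 40; slack = 59 − 40 = 19.

19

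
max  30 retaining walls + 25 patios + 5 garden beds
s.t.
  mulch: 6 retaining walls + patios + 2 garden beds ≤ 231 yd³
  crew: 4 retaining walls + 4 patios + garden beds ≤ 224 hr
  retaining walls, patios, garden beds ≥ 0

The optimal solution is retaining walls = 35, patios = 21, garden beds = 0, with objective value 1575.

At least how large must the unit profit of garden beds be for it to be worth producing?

8

Check each constraint at x*: mulch 231/231 (tight); crew 224/224 (tight).
From A_Bᵀ y = c: 6·y_mulch + 4·y_crew = 30; 1·y_mulch + 4·y_crew = 25.
This yields shadow prices y_mulch = 1, y_crew = 6.
garden beds enters the basis when its profit ≥ yᵀa₃ = 1·2 + 6·1 = 8.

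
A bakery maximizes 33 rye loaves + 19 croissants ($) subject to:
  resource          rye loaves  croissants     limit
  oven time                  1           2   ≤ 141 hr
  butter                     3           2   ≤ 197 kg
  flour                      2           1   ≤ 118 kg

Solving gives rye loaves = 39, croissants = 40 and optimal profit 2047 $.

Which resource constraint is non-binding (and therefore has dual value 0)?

oven time

oven time: 119/141 (slack 22)
butter: 197/197 (binding)
flour: 118/118 (binding)
By complementary slackness, a constraint with positive slack has shadow price 0 → oven time.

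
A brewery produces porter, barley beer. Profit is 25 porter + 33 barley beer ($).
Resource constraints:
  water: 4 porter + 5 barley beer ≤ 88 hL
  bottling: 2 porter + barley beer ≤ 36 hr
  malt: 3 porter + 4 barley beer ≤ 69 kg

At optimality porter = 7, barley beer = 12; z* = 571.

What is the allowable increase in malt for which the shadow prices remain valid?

Binding constraints: water, malt. The basis is B = [[4,5],[3,4]] with det 1.
Per unit increase in malt, x* moves by d = (-5, 4).
The basis stays optimal until porter reaches 0; allowable increase = 1.4 kg.

1.4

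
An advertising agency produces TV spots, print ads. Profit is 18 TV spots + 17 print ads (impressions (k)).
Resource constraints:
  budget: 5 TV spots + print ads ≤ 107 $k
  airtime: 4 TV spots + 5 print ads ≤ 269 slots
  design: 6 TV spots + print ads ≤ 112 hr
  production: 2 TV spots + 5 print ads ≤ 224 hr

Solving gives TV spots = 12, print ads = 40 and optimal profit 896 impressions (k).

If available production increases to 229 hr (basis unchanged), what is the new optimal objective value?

Binding: design and production. Non-binding: budget (7 unused), airtime (21 unused).
Slack constraints have shadow price 0 (complementary slackness).
From A_Bᵀ y = c: 6·y_design + 2·y_production = 18; 1·y_design + 5·y_production = 17.
This yields shadow prices y_design = 2, y_production = 3.
Δz = y_production·Δb = 3 × (5) = 15, so new z* = 896 + 15 = 911.

911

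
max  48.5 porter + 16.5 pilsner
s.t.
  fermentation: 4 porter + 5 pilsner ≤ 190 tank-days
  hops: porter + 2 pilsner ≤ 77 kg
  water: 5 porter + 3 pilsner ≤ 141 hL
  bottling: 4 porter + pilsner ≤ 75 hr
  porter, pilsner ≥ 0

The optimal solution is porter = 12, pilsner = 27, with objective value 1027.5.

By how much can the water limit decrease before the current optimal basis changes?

Binding constraints: water, bottling. The basis is B = [[5,3],[4,1]] with det -7.
Per unit decrease in water, x* moves by d = (0.1429, -0.5714).
The basis stays optimal until pilsner reaches 0; allowable decrease = 47.25 hL.

47.25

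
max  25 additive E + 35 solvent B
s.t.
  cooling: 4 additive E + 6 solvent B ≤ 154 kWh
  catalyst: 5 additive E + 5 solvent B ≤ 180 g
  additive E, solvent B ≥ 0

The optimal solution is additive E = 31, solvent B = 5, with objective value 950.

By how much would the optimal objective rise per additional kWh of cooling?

Check each constraint at x*: cooling 154/154 (tight); catalyst 180/180 (tight).
Dual feasibility on the basic columns requires 4·y_cooling + 5·y_catalyst = 25, 6·y_cooling + 5·y_catalyst = 35.
This yields shadow prices y_cooling = 5, y_catalyst = 1.
Shadow price of cooling = 5.

5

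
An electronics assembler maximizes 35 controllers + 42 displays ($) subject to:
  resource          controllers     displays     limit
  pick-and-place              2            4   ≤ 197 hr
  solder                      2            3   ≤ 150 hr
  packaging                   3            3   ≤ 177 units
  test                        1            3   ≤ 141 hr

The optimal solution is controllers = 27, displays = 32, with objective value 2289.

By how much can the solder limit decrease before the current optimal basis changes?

Binding constraints: solder, packaging. The basis is B = [[2,3],[3,3]] with det -3.
Per unit decrease in solder, x* moves by d = (1, -1).
The basis stays optimal until displays reaches 0; allowable decrease = 32 hr.

32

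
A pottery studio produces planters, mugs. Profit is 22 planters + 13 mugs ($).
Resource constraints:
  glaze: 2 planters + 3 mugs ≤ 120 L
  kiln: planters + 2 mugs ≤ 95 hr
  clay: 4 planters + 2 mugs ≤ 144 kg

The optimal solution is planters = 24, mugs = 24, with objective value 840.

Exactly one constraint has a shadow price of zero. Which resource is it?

kiln

glaze: 120/120 (binding)
kiln: 72/95 (slack 23)
clay: 144/144 (binding)
By complementary slackness, a constraint with positive slack has shadow price 0 → kiln.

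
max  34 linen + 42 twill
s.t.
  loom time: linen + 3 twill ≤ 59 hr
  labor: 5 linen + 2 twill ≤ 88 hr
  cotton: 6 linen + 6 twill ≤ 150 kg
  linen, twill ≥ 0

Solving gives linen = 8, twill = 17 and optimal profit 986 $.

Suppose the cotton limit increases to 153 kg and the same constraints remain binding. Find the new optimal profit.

1001

Check each constraint at x*: loom time 59/59 (tight); labor 74/88 (slack 14); cotton 150/150 (tight).
Since labor is not tight, its dual is 0.
The binding rows give the dual system: 1·y_loom time + 6·y_cotton = 34 and 3·y_loom time + 6·y_cotton = 42.
→ y_loom time = 4 and y_cotton = 5.
Δz = y_cotton·Δb = 5 × (3) = 15, so new z* = 986 + 15 = 1001.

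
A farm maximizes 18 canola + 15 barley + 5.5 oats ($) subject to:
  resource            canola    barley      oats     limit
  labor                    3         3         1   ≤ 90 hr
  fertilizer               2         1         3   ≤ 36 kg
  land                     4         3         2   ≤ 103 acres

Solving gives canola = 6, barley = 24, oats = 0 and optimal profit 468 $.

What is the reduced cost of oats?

-7.5

Binding: labor and fertilizer. Non-binding: land (7 unused).
Since land is not tight, its dual is 0.
The binding rows give the dual system: 3·y_labor + 2·y_fertilizer = 18 and 3·y_labor + 1·y_fertilizer = 15.
This yields shadow prices y_labor = 4, y_fertilizer = 3.
Reduced cost of oats: c₃ − yᵀa₃ = 5.5 − (4·1 + 3·3) = 5.5 − 13 = -7.5.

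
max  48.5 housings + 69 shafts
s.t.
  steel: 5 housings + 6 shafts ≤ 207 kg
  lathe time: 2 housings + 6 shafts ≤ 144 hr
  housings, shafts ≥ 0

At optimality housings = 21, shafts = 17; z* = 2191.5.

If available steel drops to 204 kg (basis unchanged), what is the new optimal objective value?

Both steel and lathe time are binding at x*.
Dual feasibility on the basic columns requires 5·y_steel + 2·y_lathe time = 48.5, 6·y_steel + 6·y_lathe time = 69.
This yields shadow prices y_steel = 8.5, y_lathe time = 3.
Δz = y_steel·Δb = 8.5 × (-3) = -25.5, so new z* = 2191.5 − 25.5 = 2166.

2166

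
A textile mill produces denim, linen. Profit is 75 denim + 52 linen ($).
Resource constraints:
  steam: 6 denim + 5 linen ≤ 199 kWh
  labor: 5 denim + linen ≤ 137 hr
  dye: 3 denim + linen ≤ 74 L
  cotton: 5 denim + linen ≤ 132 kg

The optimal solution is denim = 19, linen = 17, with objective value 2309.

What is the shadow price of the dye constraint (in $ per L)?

Binding: steam and dye. Non-binding: labor (25 unused), cotton (20 unused).
Since labor, cotton are not tight, their duals are 0.
Dual feasibility on the basic columns requires 6·y_steam + 3·y_dye = 75, 5·y_steam + 1·y_dye = 52.
→ y_steam = 9 and y_dye = 7.
Shadow price of dye = 7.

7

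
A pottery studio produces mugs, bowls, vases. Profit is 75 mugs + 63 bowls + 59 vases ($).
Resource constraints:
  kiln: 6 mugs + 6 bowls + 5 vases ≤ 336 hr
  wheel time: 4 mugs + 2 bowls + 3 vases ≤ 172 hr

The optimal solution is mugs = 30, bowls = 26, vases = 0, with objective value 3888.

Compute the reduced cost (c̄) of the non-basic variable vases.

-1.5

Check each constraint at x*: kiln 336/336 (tight); wheel time 172/172 (tight).
The binding rows give the dual system: 6·y_kiln + 4·y_wheel time = 75 and 6·y_kiln + 2·y_wheel time = 63.
→ y_kiln = 8.5 and y_wheel time = 6.
Reduced cost of vases: c₃ − yᵀa₃ = 59 − (8.5·5 + 6·3) = 59 − 60.5 = -1.5.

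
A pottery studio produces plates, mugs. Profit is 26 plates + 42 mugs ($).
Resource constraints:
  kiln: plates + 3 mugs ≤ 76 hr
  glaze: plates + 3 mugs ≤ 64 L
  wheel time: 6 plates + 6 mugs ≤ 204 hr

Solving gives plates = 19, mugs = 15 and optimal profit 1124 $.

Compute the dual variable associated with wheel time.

3

Binding: glaze and wheel time. Non-binding: kiln (12 unused).
By complementary slackness, y = 0 for the non-binding constraint.
Dual feasibility on the basic columns requires 1·y_glaze + 6·y_wheel time = 26, 3·y_glaze + 6·y_wheel time = 42.
→ y_glaze = 8 and y_wheel time = 3.
Shadow price of wheel time = 3.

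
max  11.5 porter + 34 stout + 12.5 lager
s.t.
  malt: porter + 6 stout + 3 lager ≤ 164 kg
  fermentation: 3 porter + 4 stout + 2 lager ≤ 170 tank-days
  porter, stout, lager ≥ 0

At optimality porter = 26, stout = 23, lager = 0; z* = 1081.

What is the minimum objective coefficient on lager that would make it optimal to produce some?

At the optimum: malt uses 164 of 164 (binding); fermentation uses 170 of 170 (binding).
The binding rows give the dual system: 1·y_malt + 3·y_fermentation = 11.5 and 6·y_malt + 4·y_fermentation = 34.
Solving: y_malt = 4, y_fermentation = 2.5.
lager enters the basis when its profit ≥ yᵀa₃ = 4·3 + 2.5·2 = 17.

17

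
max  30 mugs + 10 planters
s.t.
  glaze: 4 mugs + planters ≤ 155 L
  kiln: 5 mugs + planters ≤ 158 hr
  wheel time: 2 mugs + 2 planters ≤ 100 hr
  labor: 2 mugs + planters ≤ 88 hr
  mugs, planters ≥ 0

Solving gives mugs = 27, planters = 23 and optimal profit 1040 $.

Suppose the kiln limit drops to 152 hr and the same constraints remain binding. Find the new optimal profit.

Check each constraint at x*: glaze 131/155 (slack 24); kiln 158/158 (tight); wheel time 100/100 (tight); labor 77/88 (slack 11).
Slack constraints have shadow price 0 (complementary slackness).
The binding rows give the dual system: 5·y_kiln + 2·y_wheel time = 30 and 1·y_kiln + 2·y_wheel time = 10.
Solving: y_kiln = 5, y_wheel time = 2.5.
Δz = y_kiln·Δb = 5 × (-6) = -30, so new z* = 1040 − 30 = 1010.

1010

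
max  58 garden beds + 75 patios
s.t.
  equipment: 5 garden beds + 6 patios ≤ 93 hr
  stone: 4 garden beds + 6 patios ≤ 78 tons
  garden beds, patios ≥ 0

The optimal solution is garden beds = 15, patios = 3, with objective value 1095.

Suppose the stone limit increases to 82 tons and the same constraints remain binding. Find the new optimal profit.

1113

Check each constraint at x*: equipment 93/93 (tight); stone 78/78 (tight).
The binding rows give the dual system: 5·y_equipment + 4·y_stone = 58 and 6·y_equipment + 6·y_stone = 75.
This yields shadow prices y_equipment = 8, y_stone = 4.5.
Δz = y_stone·Δb = 4.5 × (4) = 18, so new z* = 1095 + 18 = 1113.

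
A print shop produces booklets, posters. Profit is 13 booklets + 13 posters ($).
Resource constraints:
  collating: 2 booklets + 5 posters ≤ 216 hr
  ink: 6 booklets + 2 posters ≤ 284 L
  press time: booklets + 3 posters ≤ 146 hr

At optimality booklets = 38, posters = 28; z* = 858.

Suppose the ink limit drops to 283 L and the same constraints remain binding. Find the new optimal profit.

Binding: collating and ink. Non-binding: press time (24 unused).
Slack constraints have shadow price 0 (complementary slackness).
Dual feasibility on the basic columns requires 2·y_collating + 6·y_ink = 13, 5·y_collating + 2·y_ink = 13.
→ y_collating = 2 and y_ink = 1.5.
Δz = y_ink·Δb = 1.5 × (-1) = -1.5, so new z* = 858 − 1.5 = 856.5.

856.5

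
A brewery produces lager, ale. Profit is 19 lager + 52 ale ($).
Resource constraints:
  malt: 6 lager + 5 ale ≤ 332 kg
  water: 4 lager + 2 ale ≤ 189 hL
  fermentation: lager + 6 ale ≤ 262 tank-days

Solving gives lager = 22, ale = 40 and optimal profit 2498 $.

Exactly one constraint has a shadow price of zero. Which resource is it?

water

malt: 332/332 (binding)
water: 168/189 (slack 21)
fermentation: 262/262 (binding)
By complementary slackness, a constraint with positive slack has shadow price 0 → water.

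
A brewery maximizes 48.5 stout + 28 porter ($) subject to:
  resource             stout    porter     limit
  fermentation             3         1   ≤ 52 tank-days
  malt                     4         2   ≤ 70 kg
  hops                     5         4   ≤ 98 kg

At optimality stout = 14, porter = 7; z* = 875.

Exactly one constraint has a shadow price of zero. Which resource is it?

fermentation: 49/52 (slack 3)
malt: 70/70 (binding)
hops: 98/98 (binding)
By complementary slackness, a constraint with positive slack has shadow price 0 → fermentation.

fermentation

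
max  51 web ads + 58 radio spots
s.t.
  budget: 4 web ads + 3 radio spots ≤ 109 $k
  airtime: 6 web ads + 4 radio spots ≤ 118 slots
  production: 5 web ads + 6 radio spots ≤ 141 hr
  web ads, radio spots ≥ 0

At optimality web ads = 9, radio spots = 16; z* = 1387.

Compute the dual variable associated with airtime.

1

Check each constraint at x*: budget 84/109 (slack 25); airtime 118/118 (tight); production 141/141 (tight).
Since budget is not tight, its dual is 0.
Dual feasibility on the basic columns requires 6·y_airtime + 5·y_production = 51, 4·y_airtime + 6·y_production = 58.
Solving: y_airtime = 1, y_production = 9.
Shadow price of airtime = 1.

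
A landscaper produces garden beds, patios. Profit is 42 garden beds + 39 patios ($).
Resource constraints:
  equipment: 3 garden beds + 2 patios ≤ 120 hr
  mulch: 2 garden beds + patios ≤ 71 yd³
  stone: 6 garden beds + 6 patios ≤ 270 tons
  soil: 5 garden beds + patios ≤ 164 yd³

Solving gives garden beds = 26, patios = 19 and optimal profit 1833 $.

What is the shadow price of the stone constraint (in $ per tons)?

At the optimum: equipment uses 116 of 120 (slack = 4); mulch uses 71 of 71 (binding); stone uses 270 of 270 (binding); soil uses 149 of 164 (slack = 15).
Since equipment, soil are not tight, their duals are 0.
Dual feasibility on the basic columns requires 2·y_mulch + 6·y_stone = 42, 1·y_mulch + 6·y_stone = 39.
Solving: y_mulch = 3, y_stone = 6.
Shadow price of stone = 6.

6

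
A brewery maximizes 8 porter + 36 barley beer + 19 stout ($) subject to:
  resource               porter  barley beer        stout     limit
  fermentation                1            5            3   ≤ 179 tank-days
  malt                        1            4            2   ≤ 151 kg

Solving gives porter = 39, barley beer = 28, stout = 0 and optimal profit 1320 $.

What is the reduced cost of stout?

-1

At the optimum: fermentation uses 179 of 179 (binding); malt uses 151 of 151 (binding).
Dual feasibility on the basic columns requires 1·y_fermentation + 1·y_malt = 8, 5·y_fermentation + 4·y_malt = 36.
Solving: y_fermentation = 4, y_malt = 4.
Reduced cost of stout: c₃ − yᵀa₃ = 19 − (4·3 + 4·2) = 19 − 20 = -1.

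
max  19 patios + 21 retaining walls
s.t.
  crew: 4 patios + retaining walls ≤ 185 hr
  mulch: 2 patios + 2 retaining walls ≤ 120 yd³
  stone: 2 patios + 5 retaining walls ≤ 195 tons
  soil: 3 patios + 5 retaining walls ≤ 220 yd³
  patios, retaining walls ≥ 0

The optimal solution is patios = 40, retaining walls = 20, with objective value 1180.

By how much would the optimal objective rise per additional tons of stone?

At the optimum: crew uses 180 of 185 (slack = 5); mulch uses 120 of 120 (binding); stone uses 180 of 195 (slack = 15); soil uses 220 of 220 (binding).
By complementary slackness, y = 0 for the non-binding constraints.
The binding rows give the dual system: 2·y_mulch + 3·y_soil = 19 and 2·y_mulch + 5·y_soil = 21.
→ y_mulch = 8 and y_soil = 1.
Shadow price of stone = 0.

0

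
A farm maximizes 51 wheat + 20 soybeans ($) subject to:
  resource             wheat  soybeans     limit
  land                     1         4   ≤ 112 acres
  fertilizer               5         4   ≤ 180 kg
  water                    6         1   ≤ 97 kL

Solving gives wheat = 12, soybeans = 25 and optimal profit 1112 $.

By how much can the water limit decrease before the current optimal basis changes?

Binding constraints: land, water. The basis is B = [[1,4],[6,1]] with det -23.
Per unit decrease in water, x* moves by d = (-0.1739, 0.0435).
The basis stays optimal until wheat reaches 0; allowable decrease = 69 kL.

69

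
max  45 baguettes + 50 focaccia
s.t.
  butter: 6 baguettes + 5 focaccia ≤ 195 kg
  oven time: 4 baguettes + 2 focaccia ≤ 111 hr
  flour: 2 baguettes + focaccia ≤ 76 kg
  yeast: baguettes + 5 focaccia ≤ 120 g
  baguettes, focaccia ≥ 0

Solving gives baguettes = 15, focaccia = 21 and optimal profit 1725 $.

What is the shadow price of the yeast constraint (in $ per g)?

3

At the optimum: butter uses 195 of 195 (binding); oven time uses 102 of 111 (slack = 9); flour uses 51 of 76 (slack = 25); yeast uses 120 of 120 (binding).
Slack constraints have shadow price 0 (complementary slackness).
Dual feasibility on the basic columns requires 6·y_butter + 1·y_yeast = 45, 5·y_butter + 5·y_yeast = 50.
Solving: y_butter = 7, y_yeast = 3.
Shadow price of yeast = 3.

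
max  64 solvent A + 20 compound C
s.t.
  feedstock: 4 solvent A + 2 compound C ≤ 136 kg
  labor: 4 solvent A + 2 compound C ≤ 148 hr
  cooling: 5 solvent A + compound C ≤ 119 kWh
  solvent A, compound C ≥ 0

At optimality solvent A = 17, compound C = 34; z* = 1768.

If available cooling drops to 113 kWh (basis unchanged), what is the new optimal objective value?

1720

Binding: feedstock and cooling. Non-binding: labor (12 unused).
By complementary slackness, y = 0 for the non-binding constraint.
From A_Bᵀ y = c: 4·y_feedstock + 5·y_cooling = 64; 2·y_feedstock + 1·y_cooling = 20.
This yields shadow prices y_feedstock = 6, y_cooling = 8.
Δz = y_cooling·Δb = 8 × (-6) = -48, so new z* = 1768 − 48 = 1720.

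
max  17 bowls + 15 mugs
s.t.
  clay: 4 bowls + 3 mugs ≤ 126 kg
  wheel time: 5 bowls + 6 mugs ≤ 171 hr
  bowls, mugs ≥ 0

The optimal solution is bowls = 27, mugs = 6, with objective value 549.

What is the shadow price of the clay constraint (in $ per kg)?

3

At the optimum: clay uses 126 of 126 (binding); wheel time uses 171 of 171 (binding).
Dual feasibility on the basic columns requires 4·y_clay + 5·y_wheel time = 17, 3·y_clay + 6·y_wheel time = 15.
→ y_clay = 3 and y_wheel time = 1.
Shadow price of clay = 3.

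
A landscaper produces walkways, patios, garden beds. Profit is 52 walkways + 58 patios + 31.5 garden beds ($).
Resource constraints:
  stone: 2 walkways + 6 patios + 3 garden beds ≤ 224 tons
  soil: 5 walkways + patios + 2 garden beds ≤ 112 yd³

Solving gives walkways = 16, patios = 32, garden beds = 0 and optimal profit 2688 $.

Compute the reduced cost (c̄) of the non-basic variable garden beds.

At the optimum: stone uses 224 of 224 (binding); soil uses 112 of 112 (binding).
From A_Bᵀ y = c: 2·y_stone + 5·y_soil = 52; 6·y_stone + 1·y_soil = 58.
This yields shadow prices y_stone = 8.5, y_soil = 7.
Reduced cost of garden beds: c₃ − yᵀa₃ = 31.5 − (8.5·3 + 7·2) = 31.5 − 39.5 = -8.

-8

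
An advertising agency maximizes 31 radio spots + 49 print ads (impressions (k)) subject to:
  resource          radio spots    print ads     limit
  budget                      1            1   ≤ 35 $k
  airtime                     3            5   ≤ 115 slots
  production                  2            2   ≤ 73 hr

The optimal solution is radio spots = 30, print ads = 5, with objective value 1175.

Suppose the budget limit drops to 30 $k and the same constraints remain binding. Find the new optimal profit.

1155

At the optimum: budget uses 35 of 35 (binding); airtime uses 115 of 115 (binding); production uses 70 of 73 (slack = 3).
By complementary slackness, y = 0 for the non-binding constraint.
From A_Bᵀ y = c: 1·y_budget + 3·y_airtime = 31; 1·y_budget + 5·y_airtime = 49.
This yields shadow prices y_budget = 4, y_airtime = 9.
Δz = y_budget·Δb = 4 × (-5) = -20, so new z* = 1175 − 20 = 1155.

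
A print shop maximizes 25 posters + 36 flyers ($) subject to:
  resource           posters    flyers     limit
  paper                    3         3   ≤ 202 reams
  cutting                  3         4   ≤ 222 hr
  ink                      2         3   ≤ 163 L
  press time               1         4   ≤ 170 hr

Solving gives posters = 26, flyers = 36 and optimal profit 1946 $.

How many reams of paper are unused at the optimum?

16

paper used = 3·26 + 3·36 = 186; slack = 202 − 186 = 16.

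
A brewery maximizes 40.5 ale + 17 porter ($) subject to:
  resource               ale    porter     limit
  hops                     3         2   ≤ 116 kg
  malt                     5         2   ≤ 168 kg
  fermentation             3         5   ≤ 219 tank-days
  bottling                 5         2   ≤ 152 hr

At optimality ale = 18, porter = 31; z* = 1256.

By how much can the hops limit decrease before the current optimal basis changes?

Binding constraints: hops, bottling. The basis is B = [[3,2],[5,2]] with det -4.
Per unit decrease in hops, x* moves by d = (0.5, -1.25).
The basis stays optimal until porter reaches 0; allowable decrease = 24.8 kg.

24.8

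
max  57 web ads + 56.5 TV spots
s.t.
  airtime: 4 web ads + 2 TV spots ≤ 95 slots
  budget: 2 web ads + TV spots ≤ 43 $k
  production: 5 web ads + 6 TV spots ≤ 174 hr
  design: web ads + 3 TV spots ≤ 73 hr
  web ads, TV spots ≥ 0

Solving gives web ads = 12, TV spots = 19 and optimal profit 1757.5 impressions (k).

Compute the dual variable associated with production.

Binding: budget and production. Non-binding: airtime (9 unused), design (4 unused).
By complementary slackness, y = 0 for the non-binding constraints.
Dual feasibility on the basic columns requires 2·y_budget + 5·y_production = 57, 1·y_budget + 6·y_production = 56.5.
This yields shadow prices y_budget = 8.5, y_production = 8.
Shadow price of production = 8.

8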